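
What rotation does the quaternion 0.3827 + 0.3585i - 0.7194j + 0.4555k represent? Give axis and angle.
axis = (0.388, -0.7787, 0.493), θ = 3π/4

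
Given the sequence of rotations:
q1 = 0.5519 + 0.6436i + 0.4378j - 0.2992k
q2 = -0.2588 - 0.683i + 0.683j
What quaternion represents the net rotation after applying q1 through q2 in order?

q2 · q1 = -0.0023 - 0.7479i + 0.0593j - 0.6612k
-0.0023 - 0.7479i + 0.0593j - 0.6612k


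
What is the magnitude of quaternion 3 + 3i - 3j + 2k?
√31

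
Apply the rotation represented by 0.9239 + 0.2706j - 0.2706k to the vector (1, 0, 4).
(2.707, -1.086, 2.914)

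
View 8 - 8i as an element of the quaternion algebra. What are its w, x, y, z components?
8 - 8i + 0j + 0k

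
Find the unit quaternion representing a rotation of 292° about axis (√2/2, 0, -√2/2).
-0.829 + 0.3954i - 0.3954k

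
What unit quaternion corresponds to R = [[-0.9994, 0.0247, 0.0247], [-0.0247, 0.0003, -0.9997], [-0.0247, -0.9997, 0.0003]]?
-0.0175 - 0.707j + 0.707k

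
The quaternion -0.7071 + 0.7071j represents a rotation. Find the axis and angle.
axis = (0, 1, 0), θ = 3π/2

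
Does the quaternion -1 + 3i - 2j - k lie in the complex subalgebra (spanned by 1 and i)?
No. The quaternion -1 + 3i - 2j - k has j-coefficient y = -2 and k-coefficient z = -1, not both zero, so it does not lie in the complex subalgebra spanned by 1 and i.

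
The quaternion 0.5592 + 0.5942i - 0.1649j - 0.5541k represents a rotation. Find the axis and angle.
axis = (0.7167, -0.1989, -0.6684), θ = 112°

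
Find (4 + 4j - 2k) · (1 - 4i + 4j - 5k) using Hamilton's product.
-22 - 28i + 28j - 6k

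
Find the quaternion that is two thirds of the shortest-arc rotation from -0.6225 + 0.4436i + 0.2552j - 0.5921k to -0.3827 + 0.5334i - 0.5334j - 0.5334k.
-0.5059 + 0.547i - 0.2865j - 0.6024k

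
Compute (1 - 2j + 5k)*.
1 + 2j - 5k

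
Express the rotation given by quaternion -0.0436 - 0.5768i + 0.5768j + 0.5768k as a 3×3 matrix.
[[-0.3308, -0.6151, -0.7157], [-0.7157, -0.3308, 0.6151], [-0.6151, 0.7157, -0.3308]]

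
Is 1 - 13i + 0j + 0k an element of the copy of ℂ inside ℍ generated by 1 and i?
Yes. The quaternion 1 - 13i has j- and k-coefficients y = z = 0, so it lies in the complex subalgebra spanned by 1 and i.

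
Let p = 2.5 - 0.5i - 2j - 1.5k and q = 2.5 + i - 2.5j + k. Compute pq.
3.25 - 4.5i - 12.25j + 2k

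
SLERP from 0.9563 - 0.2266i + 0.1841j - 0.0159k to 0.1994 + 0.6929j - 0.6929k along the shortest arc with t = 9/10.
0.3141 - 0.0296i + 0.6819j - 0.6599k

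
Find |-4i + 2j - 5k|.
√45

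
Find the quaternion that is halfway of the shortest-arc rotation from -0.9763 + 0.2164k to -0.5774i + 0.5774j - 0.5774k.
-0.6509 + 0.3849i - 0.3849j + 0.5292k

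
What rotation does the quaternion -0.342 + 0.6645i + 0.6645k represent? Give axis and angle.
axis = (√2/2, 0, √2/2), θ = 220°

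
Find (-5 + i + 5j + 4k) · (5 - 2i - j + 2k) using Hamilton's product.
-26 + 29i + 20j + 19k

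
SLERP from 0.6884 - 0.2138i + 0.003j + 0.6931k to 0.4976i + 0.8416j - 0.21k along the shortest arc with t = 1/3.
0.5475 - 0.3887i - 0.3674j + 0.6435k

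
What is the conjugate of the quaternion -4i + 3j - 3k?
4i - 3j + 3k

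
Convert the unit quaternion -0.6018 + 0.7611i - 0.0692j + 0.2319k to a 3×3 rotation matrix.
[[0.8829, 0.1738, 0.4363], [-0.3845, -0.2661, 0.884], [0.2697, -0.9482, -0.1681]]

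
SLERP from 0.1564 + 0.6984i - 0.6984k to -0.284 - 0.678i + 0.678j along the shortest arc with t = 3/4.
0.2775 + 0.7588i - 0.5516j - 0.2072k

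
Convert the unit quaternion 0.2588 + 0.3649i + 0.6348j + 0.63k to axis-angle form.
axis = (0.3778, 0.6572, 0.6522), θ = 5π/6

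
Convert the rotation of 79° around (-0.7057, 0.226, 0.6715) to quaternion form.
0.7716 - 0.4489i + 0.1438j + 0.4271k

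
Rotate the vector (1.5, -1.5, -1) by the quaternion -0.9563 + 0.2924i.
(1.5, -1.803, 0.01)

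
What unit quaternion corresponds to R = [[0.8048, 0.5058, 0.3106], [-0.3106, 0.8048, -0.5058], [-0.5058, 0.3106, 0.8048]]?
0.9239 + 0.2209i + 0.2209j - 0.2209k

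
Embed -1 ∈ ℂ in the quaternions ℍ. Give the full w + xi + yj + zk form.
-1 + 0i + 0j + 0k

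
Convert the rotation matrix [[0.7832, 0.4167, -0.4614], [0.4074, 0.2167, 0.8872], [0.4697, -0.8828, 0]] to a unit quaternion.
0.7071 - 0.6258i - 0.3292j - 0.0033k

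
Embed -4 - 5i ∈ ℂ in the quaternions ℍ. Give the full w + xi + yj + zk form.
-4 - 5i + 0j + 0k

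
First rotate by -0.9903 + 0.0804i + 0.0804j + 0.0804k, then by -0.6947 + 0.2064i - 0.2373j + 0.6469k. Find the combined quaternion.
0.6384 - 0.3313i + 0.2146j - 0.6608k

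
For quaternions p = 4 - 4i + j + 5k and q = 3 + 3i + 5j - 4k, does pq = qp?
No: pq = 39 - 29i + 22j - 24k ≠ 39 + 29i + 24j + 22k = qp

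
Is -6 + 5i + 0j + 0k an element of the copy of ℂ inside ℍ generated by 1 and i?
Yes. The quaternion -6 + 5i has j- and k-coefficients y = z = 0, so it lies in the complex subalgebra spanned by 1 and i.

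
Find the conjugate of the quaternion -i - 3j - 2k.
i + 3j + 2k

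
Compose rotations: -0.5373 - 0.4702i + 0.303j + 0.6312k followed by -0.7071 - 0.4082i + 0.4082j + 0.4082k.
-0.1934 + 0.6858i - 0.3679j - 0.5974k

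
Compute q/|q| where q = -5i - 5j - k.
-0.7001i - 0.7001j - 0.14k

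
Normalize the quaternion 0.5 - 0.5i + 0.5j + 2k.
0.2294 - 0.2294i + 0.2294j + 0.9177k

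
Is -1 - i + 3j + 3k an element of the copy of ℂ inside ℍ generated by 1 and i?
No. The quaternion -1 - i + 3j + 3k has j-coefficient y = 3 and k-coefficient z = 3, not both zero, so it does not lie in the complex subalgebra spanned by 1 and i.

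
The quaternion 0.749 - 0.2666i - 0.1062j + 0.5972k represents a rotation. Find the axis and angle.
axis = (-0.4024, -0.1603, 0.9013), θ = 83°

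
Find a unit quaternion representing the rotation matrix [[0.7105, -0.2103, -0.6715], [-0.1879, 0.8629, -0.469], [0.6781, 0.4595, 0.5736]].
0.887 + 0.2617i - 0.3804j + 0.0063k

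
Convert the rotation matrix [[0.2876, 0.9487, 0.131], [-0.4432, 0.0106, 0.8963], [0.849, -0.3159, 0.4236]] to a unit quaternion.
0.6561 - 0.4619i - 0.2736j - 0.5304k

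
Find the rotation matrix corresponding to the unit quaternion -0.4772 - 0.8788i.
[[1, 0, 0], [0, -0.5446, -0.8387], [0, 0.8387, -0.5446]]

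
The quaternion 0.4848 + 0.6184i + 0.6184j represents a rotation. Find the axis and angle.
axis = (√2/2, √2/2, 0), θ = 122°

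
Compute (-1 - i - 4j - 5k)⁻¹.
-0.0233 + 0.0233i + 0.093j + 0.1163k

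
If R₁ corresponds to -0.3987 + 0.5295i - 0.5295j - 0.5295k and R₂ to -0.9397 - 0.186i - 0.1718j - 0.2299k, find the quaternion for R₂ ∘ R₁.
0.2604 - 0.4542i + 0.3458j + 0.7787k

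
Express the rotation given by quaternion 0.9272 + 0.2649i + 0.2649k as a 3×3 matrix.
[[0.8597, -0.4912, 0.1403], [0.4912, 0.7193, -0.4912], [0.1403, 0.4912, 0.8597]]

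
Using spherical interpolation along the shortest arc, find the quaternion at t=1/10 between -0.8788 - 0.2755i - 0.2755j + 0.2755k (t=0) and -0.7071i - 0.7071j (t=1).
-0.8294 - 0.3497i - 0.3497j + 0.26k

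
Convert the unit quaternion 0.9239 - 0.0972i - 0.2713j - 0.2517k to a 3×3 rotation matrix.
[[0.7261, 0.5178, -0.4524], [-0.4124, 0.8544, 0.3162], [0.5502, -0.043, 0.8339]]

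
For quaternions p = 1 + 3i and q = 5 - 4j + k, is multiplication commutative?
No: pq = 5 + 15i - 7j - 11k ≠ 5 + 15i - j + 13k = qp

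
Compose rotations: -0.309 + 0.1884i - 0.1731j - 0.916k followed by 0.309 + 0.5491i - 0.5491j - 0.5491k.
-0.797 + 0.2965i + 0.5157j - 0.105k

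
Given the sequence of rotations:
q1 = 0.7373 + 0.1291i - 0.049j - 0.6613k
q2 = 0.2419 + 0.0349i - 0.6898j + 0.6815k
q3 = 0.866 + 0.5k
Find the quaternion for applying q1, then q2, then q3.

q2 · q1 = 0.5907 + 0.5465i - 0.4094j + 0.4298k
q3 · q2 · q1 = 0.2966 + 0.678i - 0.0813j + 0.6676k
0.2966 + 0.678i - 0.0813j + 0.6676k


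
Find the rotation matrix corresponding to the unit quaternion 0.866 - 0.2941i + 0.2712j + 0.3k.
[[0.6729, -0.6791, 0.2933], [0.3601, 0.647, 0.6721], [-0.6462, -0.3467, 0.6799]]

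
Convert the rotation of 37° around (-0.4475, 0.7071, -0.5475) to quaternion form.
0.9483 - 0.142i + 0.2244j - 0.1737k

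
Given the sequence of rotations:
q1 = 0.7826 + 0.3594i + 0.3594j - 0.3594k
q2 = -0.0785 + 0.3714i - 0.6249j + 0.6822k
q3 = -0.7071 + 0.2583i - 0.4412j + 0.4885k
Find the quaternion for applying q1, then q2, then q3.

q2 · q1 = 0.2749 + 0.2419i - 0.1386j + 0.9202k
q3 · q2 · q1 = -0.7675 - 0.4383i - 0.1428j - 0.4455k
-0.7675 - 0.4383i - 0.1428j - 0.4455k


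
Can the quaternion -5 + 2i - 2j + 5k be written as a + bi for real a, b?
No. The quaternion -5 + 2i - 2j + 5k has j-coefficient y = -2 and k-coefficient z = 5, not both zero, so it does not lie in the complex subalgebra spanned by 1 and i.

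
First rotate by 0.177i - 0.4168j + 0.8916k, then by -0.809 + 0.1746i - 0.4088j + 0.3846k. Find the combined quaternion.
-0.5442 - 0.3474i + 0.2496j - 0.7217k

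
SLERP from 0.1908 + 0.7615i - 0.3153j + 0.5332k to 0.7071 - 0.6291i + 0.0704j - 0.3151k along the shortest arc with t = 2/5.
-0.1997 + 0.8036i - 0.2446j + 0.5045k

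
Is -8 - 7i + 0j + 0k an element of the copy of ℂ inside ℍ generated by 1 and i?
Yes. The quaternion -8 - 7i has j- and k-coefficients y = z = 0, so it lies in the complex subalgebra spanned by 1 and i.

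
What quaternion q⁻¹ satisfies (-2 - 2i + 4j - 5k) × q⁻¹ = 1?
-0.0408 + 0.0408i - 0.0816j + 0.102k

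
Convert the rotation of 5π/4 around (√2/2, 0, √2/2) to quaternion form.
-0.3827 + 0.6533i + 0.6533k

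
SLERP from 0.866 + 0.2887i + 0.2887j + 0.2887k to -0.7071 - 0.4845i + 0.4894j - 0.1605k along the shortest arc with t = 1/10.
0.8784 + 0.321i + 0.2108j + 0.2843k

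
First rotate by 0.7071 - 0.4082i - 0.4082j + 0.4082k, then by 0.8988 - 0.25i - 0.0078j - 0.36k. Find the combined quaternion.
0.6773 - 0.6938i - 0.1234j + 0.2112k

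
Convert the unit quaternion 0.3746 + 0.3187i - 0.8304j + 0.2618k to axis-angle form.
axis = (0.3437, -0.8956, 0.2824), θ = 136°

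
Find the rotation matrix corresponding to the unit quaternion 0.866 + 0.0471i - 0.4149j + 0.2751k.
[[0.5044, -0.5156, -0.6927], [0.4374, 0.8442, -0.3099], [0.7445, -0.1467, 0.6513]]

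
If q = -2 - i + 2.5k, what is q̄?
-2 + i - 2.5k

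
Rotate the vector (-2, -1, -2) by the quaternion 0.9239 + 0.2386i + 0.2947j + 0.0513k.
(-2.826, -0.53, -0.856)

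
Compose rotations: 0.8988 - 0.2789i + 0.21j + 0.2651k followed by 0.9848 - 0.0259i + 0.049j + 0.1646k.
0.824 - 0.3195i + 0.2118j + 0.4172k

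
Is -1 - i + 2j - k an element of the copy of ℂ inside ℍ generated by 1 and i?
No. The quaternion -1 - i + 2j - k has j-coefficient y = 2 and k-coefficient z = -1, not both zero, so it does not lie in the complex subalgebra spanned by 1 and i.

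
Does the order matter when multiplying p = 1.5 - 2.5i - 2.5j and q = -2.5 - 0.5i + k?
Yes: pq = -5 + 3i + 8.75j + 0.25k ≠ -5 + 8i + 3.75j + 2.75k = qp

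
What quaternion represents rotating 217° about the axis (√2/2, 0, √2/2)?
-0.3173 + 0.6706i + 0.6706k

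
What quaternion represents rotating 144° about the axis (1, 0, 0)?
0.309 + 0.9511i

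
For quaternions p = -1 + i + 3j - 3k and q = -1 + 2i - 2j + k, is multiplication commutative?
No: pq = 8 - 6i - 8j - 6k ≠ 8 + 6j + 10k = qp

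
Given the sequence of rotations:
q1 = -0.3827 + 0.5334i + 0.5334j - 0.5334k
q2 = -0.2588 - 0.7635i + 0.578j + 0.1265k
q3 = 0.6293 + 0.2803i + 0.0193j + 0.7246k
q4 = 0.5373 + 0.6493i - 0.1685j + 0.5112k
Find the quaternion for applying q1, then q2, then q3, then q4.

q2 · q1 = 0.2655 - 0.2216i - 0.699j - 0.6259k
q3 · q2 · q1 = 0.6962 + 0.4294i - 0.4199j - 0.3932k
q4 · q3 · q2 · q1 = 0.2255 + 0.9637i + 0.1319j - 0.0557k
0.2255 + 0.9637i + 0.1319j - 0.0557k


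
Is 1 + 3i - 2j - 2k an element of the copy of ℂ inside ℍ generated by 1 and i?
No. The quaternion 1 + 3i - 2j - 2k has j-coefficient y = -2 and k-coefficient z = -2, not both zero, so it does not lie in the complex subalgebra spanned by 1 and i.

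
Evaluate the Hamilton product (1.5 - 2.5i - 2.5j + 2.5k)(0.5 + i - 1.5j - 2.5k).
5.75 + 10.25i - 7.25j + 3.75k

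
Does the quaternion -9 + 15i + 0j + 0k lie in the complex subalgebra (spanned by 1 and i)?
Yes. The quaternion -9 + 15i has j- and k-coefficients y = z = 0, so it lies in the complex subalgebra spanned by 1 and i.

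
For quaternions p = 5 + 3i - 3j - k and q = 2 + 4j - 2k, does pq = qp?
No: pq = 20 + 16i + 20j ≠ 20 - 4i + 8j - 24k = qp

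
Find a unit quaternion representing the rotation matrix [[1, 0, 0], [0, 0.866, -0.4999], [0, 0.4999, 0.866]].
0.9659 + 0.2588i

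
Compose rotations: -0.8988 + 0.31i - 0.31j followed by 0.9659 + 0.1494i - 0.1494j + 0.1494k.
-0.9608 + 0.2115i - 0.1188j - 0.1343k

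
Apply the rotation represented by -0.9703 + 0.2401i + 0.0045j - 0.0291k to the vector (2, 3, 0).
(1.834, 2.766, -1.409)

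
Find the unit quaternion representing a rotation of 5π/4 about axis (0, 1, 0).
-0.3827 + 0.9239j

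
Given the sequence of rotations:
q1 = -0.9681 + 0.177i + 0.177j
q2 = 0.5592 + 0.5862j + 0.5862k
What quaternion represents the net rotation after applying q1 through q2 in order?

q2 · q1 = -0.6451 - 0.0048i - 0.3648j - 0.6713k
-0.6451 - 0.0048i - 0.3648j - 0.6713k


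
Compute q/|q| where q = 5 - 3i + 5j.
0.6509 - 0.3906i + 0.6509j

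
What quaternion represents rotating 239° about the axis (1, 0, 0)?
-0.4924 + 0.8704i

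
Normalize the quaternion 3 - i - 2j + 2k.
0.7071 - 0.2357i - 0.4714j + 0.4714k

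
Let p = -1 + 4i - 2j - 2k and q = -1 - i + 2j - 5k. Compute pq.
-1 + 11i + 22j + 13k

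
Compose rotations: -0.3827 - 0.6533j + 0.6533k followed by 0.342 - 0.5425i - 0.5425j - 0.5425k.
-0.1309 - 0.5012i + 0.3386j + 0.7855k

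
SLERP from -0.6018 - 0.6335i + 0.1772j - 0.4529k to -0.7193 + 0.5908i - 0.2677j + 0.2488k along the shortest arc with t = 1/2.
0.0792 - 0.8249i + 0.2997j - 0.4728k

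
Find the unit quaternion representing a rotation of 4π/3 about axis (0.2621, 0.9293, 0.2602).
-0.5 + 0.227i + 0.8048j + 0.2253k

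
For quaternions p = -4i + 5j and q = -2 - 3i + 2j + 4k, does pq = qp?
No: pq = -22 + 28i + 6j + 7k ≠ -22 - 12i - 26j - 7k = qp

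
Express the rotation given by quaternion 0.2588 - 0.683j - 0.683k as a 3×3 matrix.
[[-0.866, 0.3535, -0.3535], [-0.3535, 0.067, 0.933], [0.3535, 0.933, 0.067]]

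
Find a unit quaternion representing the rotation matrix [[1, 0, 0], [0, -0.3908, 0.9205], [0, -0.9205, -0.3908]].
0.5519 - 0.8339i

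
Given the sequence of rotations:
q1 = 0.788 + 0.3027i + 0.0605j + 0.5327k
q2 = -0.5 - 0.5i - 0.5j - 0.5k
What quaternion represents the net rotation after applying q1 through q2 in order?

q2 · q1 = 0.0539 - 0.7814i - 0.3093j - 0.5393k
0.0539 - 0.7814i - 0.3093j - 0.5393k


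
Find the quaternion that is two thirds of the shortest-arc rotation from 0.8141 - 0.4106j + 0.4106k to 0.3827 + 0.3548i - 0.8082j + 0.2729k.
0.5609 + 0.2483i - 0.7134j + 0.3388k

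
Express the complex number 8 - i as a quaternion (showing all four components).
8 - i + 0j + 0k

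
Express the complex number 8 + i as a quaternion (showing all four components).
8 + i + 0j + 0k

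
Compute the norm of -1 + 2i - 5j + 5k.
√55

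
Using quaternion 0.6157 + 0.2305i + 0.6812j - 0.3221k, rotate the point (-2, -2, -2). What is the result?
(-2.531, 0.238, 2.353)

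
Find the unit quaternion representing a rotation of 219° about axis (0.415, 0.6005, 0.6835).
-0.3338 + 0.3912i + 0.5661j + 0.6443k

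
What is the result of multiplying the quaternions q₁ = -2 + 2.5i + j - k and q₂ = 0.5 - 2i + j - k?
2 + 5.25i + 3j + 6k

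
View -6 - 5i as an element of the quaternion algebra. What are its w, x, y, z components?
-6 - 5i + 0j + 0k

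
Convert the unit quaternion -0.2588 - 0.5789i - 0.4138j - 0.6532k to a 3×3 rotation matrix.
[[-0.1958, 0.141, 0.9705], [0.8172, -0.5236, 0.2409], [0.5421, 0.8402, -0.0127]]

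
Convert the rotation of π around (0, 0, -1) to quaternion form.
-k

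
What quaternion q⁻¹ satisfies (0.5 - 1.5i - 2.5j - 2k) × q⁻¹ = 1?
0.0392 + 0.1176i + 0.1961j + 0.1569k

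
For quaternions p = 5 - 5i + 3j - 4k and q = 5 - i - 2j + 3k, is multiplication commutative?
No: pq = 38 - 29i + 24j + 8k ≠ 38 - 31i - 14j - 18k = qp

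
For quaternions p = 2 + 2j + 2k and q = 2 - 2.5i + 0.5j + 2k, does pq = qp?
No: pq = -1 - 2i + 13k ≠ -1 - 8i + 10j + 3k = qp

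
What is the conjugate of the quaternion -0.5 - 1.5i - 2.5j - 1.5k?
-0.5 + 1.5i + 2.5j + 1.5k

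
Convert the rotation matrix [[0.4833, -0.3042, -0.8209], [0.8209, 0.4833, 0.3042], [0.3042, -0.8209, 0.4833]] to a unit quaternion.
0.7826 - 0.3594i - 0.3594j + 0.3594k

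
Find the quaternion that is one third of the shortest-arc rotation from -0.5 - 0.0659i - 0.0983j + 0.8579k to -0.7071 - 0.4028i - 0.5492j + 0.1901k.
-0.6316 - 0.2011i - 0.2803j + 0.6943k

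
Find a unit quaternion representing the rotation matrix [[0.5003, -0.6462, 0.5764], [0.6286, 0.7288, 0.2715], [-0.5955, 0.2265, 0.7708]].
0.866 - 0.013i + 0.3383j + 0.368k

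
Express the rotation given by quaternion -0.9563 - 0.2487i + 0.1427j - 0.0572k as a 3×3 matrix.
[[0.9527, -0.1804, -0.2445], [0.0384, 0.8698, -0.492], [0.3014, 0.4593, 0.8356]]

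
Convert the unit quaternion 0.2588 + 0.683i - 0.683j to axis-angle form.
axis = (√2/2, -√2/2, 0), θ = 5π/6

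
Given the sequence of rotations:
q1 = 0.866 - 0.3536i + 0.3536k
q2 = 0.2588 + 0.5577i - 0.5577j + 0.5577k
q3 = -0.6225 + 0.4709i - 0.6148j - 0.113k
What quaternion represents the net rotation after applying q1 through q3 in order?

q2 · q1 = 0.2241 + 0.1943i - 0.8774j + 0.3773k
q3 · q2 · q1 = -0.7278 - 0.3465i + 0.2088j - 0.5539k
-0.7278 - 0.3465i + 0.2088j - 0.5539k


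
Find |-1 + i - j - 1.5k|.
2.291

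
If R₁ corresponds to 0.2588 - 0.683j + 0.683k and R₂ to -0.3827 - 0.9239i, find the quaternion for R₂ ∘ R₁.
-0.099 - 0.2391i + 0.8924j + 0.3696k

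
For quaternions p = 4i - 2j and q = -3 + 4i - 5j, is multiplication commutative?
No: pq = -26 - 12i + 6j - 12k ≠ -26 - 12i + 6j + 12k = qp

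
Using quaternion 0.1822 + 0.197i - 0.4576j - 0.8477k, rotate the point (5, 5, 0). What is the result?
(-3.637, -5.02, 3.402)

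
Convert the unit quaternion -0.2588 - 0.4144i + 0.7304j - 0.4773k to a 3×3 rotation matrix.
[[-0.5226, -0.8524, 0.0175], [-0.3583, 0.2009, -0.9117], [0.7736, -0.4827, -0.4104]]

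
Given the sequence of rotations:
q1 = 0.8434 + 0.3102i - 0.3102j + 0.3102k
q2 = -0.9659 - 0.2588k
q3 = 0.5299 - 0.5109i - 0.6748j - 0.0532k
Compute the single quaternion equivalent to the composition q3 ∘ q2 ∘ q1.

q2 · q1 = -0.7344 - 0.3799i + 0.2193j - 0.5179k
q3 · q2 · q1 = -0.4628 + 0.535i + 0.3674j - 0.6038k
-0.4628 + 0.535i + 0.3674j - 0.6038k


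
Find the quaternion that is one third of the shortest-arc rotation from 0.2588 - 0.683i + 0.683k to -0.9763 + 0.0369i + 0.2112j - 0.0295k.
0.6225 - 0.5513i - 0.0908j + 0.5481k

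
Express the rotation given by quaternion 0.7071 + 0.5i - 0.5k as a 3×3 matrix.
[[0.5, 0.7071, -0.5], [-0.7071, 0, -0.7071], [-0.5, 0.7071, 0.5]]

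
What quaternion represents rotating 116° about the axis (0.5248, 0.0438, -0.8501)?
0.5299 + 0.4451i + 0.0371j - 0.7209k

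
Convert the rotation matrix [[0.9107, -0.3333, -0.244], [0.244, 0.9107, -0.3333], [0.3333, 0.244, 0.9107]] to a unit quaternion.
0.9659 + 0.1494i - 0.1494j + 0.1494k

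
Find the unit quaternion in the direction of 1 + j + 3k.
0.3015 + 0.3015j + 0.9045k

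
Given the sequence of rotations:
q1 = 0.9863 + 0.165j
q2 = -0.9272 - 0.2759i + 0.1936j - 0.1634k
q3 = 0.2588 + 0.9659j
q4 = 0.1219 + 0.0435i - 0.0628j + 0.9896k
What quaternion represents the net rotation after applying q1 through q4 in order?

q2 · q1 = -0.9464 - 0.2452i + 0.038j - 0.2067k
q3 · q2 · q1 = -0.2816 - 0.2631i - 0.9043j + 0.1833k
q4 · q3 · q2 · q1 = -0.2611 + 0.8391i - 0.3609j - 0.3122k
-0.2611 + 0.8391i - 0.3609j - 0.3122k


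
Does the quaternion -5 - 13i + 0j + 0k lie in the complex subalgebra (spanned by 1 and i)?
Yes. The quaternion -5 - 13i has j- and k-coefficients y = z = 0, so it lies in the complex subalgebra spanned by 1 and i.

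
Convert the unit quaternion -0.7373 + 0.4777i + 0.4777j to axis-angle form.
axis = (√2/2, √2/2, 0), θ = 275°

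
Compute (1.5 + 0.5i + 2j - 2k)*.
1.5 - 0.5i - 2j + 2k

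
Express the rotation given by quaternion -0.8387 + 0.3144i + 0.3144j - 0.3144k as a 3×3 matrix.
[[0.6046, -0.3297, -0.7251], [0.7251, 0.6046, 0.3297], [0.3297, -0.7251, 0.6046]]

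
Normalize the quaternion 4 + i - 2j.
0.8729 + 0.2182i - 0.4364j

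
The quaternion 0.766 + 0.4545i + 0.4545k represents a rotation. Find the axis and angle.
axis = (√2/2, 0, √2/2), θ = 80°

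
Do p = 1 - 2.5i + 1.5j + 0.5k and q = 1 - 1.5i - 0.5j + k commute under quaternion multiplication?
No: pq = -2.5 - 2.25i + 2.75j + 5k ≠ -2.5 - 5.75i - 0.75j - 2k = qp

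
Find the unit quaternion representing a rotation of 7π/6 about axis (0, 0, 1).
-0.2588 + 0.9659k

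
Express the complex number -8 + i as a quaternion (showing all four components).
-8 + i + 0j + 0k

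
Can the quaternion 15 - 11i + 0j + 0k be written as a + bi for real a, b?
Yes. The quaternion 15 - 11i has j- and k-coefficients y = z = 0, so it lies in the complex subalgebra spanned by 1 and i.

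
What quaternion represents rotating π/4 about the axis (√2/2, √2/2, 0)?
0.9239 + 0.2706i + 0.2706j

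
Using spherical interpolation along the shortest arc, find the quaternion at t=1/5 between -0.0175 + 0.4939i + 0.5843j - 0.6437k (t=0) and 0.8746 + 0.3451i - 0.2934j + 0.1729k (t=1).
-0.2671 + 0.3564i + 0.6229j - 0.6431k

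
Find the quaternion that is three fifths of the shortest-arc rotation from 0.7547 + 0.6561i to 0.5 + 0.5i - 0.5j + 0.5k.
0.6512 + 0.608i - 0.3212j + 0.3212k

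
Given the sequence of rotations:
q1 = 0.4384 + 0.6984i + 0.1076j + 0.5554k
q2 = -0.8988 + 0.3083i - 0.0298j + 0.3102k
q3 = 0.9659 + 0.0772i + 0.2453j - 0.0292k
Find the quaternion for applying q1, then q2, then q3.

q2 · q1 = -0.7784 - 0.5425i - 0.0644j - 0.3092k
q3 · q2 · q1 = -0.7032 - 0.6618i - 0.2134j - 0.1478k
-0.7032 - 0.6618i - 0.2134j - 0.1478k


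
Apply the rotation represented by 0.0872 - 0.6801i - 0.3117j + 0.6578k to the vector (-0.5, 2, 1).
(-0.301, -2.142, -0.757)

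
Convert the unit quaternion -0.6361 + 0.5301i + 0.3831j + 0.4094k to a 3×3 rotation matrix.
[[0.3713, 0.927, -0.0533], [-0.1147, 0.1028, 0.9881], [0.9214, -0.3607, 0.1445]]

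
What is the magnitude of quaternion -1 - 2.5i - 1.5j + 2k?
3.674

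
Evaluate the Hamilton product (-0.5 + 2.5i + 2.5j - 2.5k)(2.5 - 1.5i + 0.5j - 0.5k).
7i + 11j - k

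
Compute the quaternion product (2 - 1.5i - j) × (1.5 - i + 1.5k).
1.5 - 5.75i + 0.75j + 2k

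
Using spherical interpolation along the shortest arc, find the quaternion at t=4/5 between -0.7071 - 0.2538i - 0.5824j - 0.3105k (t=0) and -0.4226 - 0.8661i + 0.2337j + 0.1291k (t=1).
-0.5548 - 0.8294i + 0.0563j + 0.034k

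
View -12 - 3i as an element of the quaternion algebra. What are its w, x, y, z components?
-12 - 3i + 0j + 0k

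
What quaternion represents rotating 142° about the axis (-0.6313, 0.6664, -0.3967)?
0.3256 - 0.5969i + 0.6301j - 0.3751k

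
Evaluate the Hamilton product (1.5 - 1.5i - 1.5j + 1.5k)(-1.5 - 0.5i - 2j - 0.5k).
-5.25 + 5.25i - 2.25j - 0.75k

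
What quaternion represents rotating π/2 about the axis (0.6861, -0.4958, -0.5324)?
0.7071 + 0.4851i - 0.3506j - 0.3765k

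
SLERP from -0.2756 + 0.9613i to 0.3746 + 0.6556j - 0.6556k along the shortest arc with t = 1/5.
-0.3645 + 0.8913i - 0.1907j + 0.1907k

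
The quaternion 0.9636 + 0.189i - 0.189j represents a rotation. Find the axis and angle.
axis = (√2/2, -√2/2, 0), θ = 31°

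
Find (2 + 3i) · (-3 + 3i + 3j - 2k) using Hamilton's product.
-15 - 3i + 12j + 5k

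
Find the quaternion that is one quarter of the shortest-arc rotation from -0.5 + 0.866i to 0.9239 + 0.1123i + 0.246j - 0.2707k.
-0.7126 + 0.6919i - 0.0779j + 0.0857k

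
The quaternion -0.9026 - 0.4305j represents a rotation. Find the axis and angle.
axis = (0, -1, 0), θ = 309°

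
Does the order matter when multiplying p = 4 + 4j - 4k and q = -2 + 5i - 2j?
Yes: pq = 12i - 36j - 12k ≠ 28i + 4j + 28k = qp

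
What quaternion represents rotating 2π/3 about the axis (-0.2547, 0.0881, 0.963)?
0.5 - 0.2206i + 0.0763j + 0.834k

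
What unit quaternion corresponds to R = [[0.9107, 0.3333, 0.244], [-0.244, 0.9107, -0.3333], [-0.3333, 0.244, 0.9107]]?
0.9659 + 0.1494i + 0.1494j - 0.1494k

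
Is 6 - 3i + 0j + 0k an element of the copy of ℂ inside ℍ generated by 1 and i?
Yes. The quaternion 6 - 3i has j- and k-coefficients y = z = 0, so it lies in the complex subalgebra spanned by 1 and i.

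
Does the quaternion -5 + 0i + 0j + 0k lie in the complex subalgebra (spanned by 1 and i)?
Yes. The quaternion -5 has j- and k-coefficients y = z = 0, so it lies in the complex subalgebra spanned by 1 and i.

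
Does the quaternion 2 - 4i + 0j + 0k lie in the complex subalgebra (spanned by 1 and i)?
Yes. The quaternion 2 - 4i has j- and k-coefficients y = z = 0, so it lies in the complex subalgebra spanned by 1 and i.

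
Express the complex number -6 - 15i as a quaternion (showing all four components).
-6 - 15i + 0j + 0k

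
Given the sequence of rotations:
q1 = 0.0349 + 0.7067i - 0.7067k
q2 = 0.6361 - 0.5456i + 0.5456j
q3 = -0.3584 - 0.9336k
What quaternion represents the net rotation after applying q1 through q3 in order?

q2 · q1 = 0.4078 + 0.0449i - 0.3665j - 0.8351k
q3 · q2 · q1 = -0.9258 - 0.3583i + 0.0894j - 0.0814k
-0.9258 - 0.3583i + 0.0894j - 0.0814k


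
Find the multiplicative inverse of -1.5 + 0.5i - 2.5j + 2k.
-0.1176 - 0.0392i + 0.1961j - 0.1569k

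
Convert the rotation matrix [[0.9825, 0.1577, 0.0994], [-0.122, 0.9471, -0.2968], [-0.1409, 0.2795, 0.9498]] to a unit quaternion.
0.9848 + 0.1463i + 0.061j - 0.071k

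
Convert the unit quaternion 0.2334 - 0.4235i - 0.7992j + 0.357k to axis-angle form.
axis = (-0.4355, -0.8219, 0.3671), θ = 153°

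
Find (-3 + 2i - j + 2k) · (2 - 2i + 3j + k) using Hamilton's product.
-1 + 3i - 17j + 5k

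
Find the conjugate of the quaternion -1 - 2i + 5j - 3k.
-1 + 2i - 5j + 3k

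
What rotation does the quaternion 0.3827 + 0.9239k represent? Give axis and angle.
axis = (0, 0, 1), θ = 3π/4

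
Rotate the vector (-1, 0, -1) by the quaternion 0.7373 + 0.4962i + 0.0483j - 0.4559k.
(-0.198, 1.4, 0.021)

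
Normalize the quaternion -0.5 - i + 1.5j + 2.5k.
-0.1601 - 0.3203i + 0.4804j + 0.8006k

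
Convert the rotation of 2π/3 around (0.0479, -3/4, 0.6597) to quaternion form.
0.5 + 0.0415i - 0.6495j + 0.5713k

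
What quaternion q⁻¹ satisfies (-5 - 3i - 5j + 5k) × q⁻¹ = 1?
-0.0595 + 0.0357i + 0.0595j - 0.0595k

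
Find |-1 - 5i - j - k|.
√28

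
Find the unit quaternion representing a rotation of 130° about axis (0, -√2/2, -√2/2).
0.4226 - 0.6409j - 0.6409k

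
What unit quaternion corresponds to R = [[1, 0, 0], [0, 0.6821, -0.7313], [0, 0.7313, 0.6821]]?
0.9171 + 0.3987i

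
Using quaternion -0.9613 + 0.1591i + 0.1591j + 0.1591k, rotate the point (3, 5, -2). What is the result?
(4.989, 3.015, -2.004)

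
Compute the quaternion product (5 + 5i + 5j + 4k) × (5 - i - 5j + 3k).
43 + 55i - 19j + 15k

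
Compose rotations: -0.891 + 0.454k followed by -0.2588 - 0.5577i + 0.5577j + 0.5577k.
-0.0226 + 0.7501i - 0.2437j - 0.6144k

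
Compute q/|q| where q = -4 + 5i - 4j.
-0.5298 + 0.6623i - 0.5298j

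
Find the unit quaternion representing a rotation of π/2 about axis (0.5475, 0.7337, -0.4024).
0.7071 + 0.3871i + 0.5188j - 0.2845k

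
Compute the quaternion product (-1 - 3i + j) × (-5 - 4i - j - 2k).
-6 + 17i - 10j + 9k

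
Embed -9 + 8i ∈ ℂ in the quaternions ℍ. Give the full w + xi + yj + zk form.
-9 + 8i + 0j + 0k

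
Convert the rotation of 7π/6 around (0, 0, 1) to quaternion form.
-0.2588 + 0.9659k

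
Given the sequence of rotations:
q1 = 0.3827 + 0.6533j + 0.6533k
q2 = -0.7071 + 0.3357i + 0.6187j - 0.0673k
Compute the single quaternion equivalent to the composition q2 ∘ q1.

q2 · q1 = -0.6308 + 0.5766i - 0.4445j - 0.2684k
-0.6308 + 0.5766i - 0.4445j - 0.2684k


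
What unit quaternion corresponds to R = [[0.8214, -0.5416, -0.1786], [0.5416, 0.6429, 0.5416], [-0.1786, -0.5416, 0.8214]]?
0.9063 - 0.2988i + 0.2988k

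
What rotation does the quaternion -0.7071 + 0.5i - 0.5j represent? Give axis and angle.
axis = (√2/2, -√2/2, 0), θ = 3π/2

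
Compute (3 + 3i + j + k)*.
3 - 3i - j - k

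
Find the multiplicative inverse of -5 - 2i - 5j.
-0.0926 + 0.037i + 0.0926j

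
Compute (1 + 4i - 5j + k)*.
1 - 4i + 5j - k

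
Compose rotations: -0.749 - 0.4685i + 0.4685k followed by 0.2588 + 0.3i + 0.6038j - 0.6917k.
0.2708 - 0.0631i - 0.2687j + 0.9222k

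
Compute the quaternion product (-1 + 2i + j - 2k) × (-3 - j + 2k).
8 - 6i - 6j + 2k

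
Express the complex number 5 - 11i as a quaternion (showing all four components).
5 - 11i + 0j + 0k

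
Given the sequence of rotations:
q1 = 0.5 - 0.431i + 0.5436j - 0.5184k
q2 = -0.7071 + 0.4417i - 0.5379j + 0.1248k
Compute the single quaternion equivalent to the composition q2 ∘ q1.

q2 · q1 = 0.1939 + 0.7366i - 0.4781j + 0.4372k
0.1939 + 0.7366i - 0.4781j + 0.4372k


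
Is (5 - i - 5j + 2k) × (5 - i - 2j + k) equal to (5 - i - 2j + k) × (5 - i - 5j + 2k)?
No: pq = 12 - 11i - 36j + 12k ≠ 12 - 9i - 34j + 18k = qp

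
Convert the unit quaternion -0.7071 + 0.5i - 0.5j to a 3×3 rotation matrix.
[[0.5, -0.5, 0.7071], [-0.5, 0.5, 0.7071], [-0.7071, -0.7071, 0]]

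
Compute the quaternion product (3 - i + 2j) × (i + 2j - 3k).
-3 - 3i + 3j - 13k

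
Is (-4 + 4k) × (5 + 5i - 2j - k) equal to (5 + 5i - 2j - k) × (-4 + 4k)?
No: pq = -16 - 12i + 28j + 24k ≠ -16 - 28i - 12j + 24k = qp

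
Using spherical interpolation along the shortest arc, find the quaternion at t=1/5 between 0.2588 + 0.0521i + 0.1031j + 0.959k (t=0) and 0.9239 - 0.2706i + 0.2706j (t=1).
0.4806 - 0.026i + 0.1653j + 0.8608k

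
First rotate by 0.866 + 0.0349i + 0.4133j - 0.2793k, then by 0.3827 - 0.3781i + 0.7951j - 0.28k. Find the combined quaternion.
-0.0622 - 0.4204i + 0.7314j - 0.5334k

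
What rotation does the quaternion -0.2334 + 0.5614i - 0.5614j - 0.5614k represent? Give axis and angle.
axis = (√3/3, -√3/3, -√3/3), θ = 207°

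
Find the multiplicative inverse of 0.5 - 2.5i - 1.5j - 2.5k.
0.0333 + 0.1667i + 0.1j + 0.1667k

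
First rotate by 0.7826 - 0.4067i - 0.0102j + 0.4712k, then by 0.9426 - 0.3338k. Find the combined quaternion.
0.895 - 0.3868i + 0.1261j + 0.1829k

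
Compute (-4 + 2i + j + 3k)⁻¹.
-0.1333 - 0.0667i - 0.0333j - 0.1k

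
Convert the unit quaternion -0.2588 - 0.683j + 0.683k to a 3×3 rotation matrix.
[[-0.866, 0.3535, 0.3535], [-0.3535, 0.067, -0.933], [-0.3535, -0.933, 0.067]]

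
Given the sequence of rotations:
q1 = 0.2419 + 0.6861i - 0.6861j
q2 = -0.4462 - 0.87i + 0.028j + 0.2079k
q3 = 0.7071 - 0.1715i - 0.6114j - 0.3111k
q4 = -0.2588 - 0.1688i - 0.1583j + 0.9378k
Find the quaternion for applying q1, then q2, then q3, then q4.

q2 · q1 = 0.5082 - 0.374i + 0.4556j + 0.628k
q3 · q2 · q1 = 0.7691 - 0.5938i + 0.2355j - 0.0208k
q4 · q3 · q2 · q1 = -0.2425 - 0.1937i - 0.7431j + 0.5929k
-0.2425 - 0.1937i - 0.7431j + 0.5929k


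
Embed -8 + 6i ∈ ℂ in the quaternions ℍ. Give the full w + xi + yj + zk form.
-8 + 6i + 0j + 0k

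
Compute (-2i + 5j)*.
2i - 5j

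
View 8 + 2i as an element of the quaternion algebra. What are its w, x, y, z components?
8 + 2i + 0j + 0k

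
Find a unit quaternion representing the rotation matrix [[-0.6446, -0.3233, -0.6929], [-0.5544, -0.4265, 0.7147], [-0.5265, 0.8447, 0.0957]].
-0.0785 - 0.4142i + 0.5297j + 0.736k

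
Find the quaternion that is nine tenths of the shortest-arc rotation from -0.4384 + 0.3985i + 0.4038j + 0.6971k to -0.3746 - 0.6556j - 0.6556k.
0.2966 + 0.0469i + 0.657j + 0.6915k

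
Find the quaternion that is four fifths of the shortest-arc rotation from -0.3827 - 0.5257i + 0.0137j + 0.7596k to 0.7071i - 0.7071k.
-0.0789 - 0.6804i + 0.0028j + 0.7286k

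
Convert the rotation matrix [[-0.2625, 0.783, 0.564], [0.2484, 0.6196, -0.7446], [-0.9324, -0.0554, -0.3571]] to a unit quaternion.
0.5 + 0.3446i + 0.7482j - 0.2673k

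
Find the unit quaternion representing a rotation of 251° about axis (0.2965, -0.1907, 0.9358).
-0.5807 + 0.2414i - 0.1553j + 0.7618k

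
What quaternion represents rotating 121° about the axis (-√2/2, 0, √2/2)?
0.4924 - 0.6154i + 0.6154k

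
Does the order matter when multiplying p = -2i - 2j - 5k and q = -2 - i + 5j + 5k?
Yes: pq = 33 + 19i + 19j - 2k ≠ 33 - 11i - 11j + 22k = qp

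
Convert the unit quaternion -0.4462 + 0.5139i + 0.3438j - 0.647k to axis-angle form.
axis = (0.5742, 0.3842, -0.723), θ = 233°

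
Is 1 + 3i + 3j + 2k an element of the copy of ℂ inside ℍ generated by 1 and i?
No. The quaternion 1 + 3i + 3j + 2k has j-coefficient y = 3 and k-coefficient z = 2, not both zero, so it does not lie in the complex subalgebra spanned by 1 and i.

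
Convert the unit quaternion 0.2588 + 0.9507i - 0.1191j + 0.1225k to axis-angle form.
axis = (0.9842, -0.1233, 0.1268), θ = 5π/6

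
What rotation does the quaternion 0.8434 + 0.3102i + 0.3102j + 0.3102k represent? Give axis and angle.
axis = (√3/3, √3/3, √3/3), θ = 65°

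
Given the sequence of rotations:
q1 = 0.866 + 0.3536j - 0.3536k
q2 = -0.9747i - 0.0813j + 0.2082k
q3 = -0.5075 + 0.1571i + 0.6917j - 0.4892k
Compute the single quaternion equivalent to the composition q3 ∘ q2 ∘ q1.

q2 · q1 = 0.1024 - 0.889i - 0.4151j - 0.1644k
q3 · q2 · q1 = 0.2944 + 0.1505i + 0.7422j + 0.583k
0.2944 + 0.1505i + 0.7422j + 0.583k


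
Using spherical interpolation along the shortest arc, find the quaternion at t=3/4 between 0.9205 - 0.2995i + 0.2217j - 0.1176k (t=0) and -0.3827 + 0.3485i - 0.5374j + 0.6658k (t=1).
0.5625 - 0.3606i + 0.4886j - 0.5611k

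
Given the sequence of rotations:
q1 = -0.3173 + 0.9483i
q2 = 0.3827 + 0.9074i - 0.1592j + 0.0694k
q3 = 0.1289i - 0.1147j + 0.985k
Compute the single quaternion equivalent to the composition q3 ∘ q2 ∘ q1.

q2 · q1 = -0.9819 + 0.075i + 0.1163j + 0.1289k
q3 · q2 · q1 = -0.1233 - 0.2559i + 0.1699j - 0.9436k
-0.1233 - 0.2559i + 0.1699j - 0.9436k


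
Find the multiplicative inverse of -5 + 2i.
-0.1724 - 0.069i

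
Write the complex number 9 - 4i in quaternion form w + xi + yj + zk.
9 - 4i + 0j + 0k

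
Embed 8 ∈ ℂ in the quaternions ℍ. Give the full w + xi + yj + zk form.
8 + 0i + 0j + 0k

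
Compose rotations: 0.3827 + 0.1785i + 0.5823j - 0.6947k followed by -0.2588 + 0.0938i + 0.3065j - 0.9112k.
-0.9273 + 0.3074i - 0.1309j - 0.169k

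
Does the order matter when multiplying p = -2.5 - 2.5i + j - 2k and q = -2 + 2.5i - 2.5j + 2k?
Yes: pq = 17.75 - 4.25i + 4.25j + 2.75k ≠ 17.75 + 1.75i + 4.25j - 4.75k = qp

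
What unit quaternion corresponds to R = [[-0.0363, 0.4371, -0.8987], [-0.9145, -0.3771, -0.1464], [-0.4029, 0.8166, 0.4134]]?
-0.5 - 0.4815i + 0.2479j + 0.6758k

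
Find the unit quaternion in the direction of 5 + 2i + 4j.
0.7454 + 0.2981i + 0.5963j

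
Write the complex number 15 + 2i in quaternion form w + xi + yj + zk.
15 + 2i + 0j + 0k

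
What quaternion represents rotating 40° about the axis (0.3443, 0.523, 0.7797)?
0.9397 + 0.1178i + 0.1789j + 0.2667k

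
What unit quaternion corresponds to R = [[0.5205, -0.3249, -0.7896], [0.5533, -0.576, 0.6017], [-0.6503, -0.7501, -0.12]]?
-0.454 + 0.7444i + 0.0767j - 0.4836k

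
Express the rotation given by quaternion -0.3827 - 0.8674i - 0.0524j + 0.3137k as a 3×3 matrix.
[[0.7977, 0.331, -0.5041], [-0.1492, -0.7016, -0.6968], [-0.5843, 0.631, -0.5103]]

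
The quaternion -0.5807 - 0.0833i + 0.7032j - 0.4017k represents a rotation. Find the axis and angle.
axis = (-0.1023, 0.8638, -0.4934), θ = 251°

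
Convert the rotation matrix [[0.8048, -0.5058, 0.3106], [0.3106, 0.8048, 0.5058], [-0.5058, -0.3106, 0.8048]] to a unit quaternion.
0.9239 - 0.2209i + 0.2209j + 0.2209k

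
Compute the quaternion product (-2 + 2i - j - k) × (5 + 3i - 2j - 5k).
-23 + 7i + 6j + 4k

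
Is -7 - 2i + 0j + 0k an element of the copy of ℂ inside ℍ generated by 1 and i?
Yes. The quaternion -7 - 2i has j- and k-coefficients y = z = 0, so it lies in the complex subalgebra spanned by 1 and i.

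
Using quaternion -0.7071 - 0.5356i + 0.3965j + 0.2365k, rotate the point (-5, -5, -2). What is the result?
(-0.789, 3.364, -6.486)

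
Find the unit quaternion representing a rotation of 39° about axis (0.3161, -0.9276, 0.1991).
0.9426 + 0.1055i - 0.3096j + 0.0665k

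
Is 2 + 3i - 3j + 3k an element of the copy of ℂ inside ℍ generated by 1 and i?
No. The quaternion 2 + 3i - 3j + 3k has j-coefficient y = -3 and k-coefficient z = 3, not both zero, so it does not lie in the complex subalgebra spanned by 1 and i.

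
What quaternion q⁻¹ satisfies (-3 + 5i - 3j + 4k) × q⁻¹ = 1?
-0.0508 - 0.0847i + 0.0508j - 0.0678k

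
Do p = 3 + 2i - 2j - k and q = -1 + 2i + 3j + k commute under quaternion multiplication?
No: pq = 5i + 7j + 14k ≠ 3i + 15j - 6k = qp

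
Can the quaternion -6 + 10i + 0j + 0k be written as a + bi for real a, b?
Yes. The quaternion -6 + 10i has j- and k-coefficients y = z = 0, so it lies in the complex subalgebra spanned by 1 and i.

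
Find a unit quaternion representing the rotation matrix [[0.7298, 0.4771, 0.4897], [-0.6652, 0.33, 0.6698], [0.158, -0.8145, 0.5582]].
0.809 - 0.4587i + 0.1025j - 0.353k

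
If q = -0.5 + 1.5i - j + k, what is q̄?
-0.5 - 1.5i + j - k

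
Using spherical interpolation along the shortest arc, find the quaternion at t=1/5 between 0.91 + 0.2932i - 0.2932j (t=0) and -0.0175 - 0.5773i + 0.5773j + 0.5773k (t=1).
0.8055 + 0.4058i - 0.4058j - 0.1478k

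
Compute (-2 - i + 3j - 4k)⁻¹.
-0.0667 + 0.0333i - 0.1j + 0.1333k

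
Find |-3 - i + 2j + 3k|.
√23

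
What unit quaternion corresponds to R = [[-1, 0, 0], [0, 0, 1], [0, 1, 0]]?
0.7071j + 0.7071k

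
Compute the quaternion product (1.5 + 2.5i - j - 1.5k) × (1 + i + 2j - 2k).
-2 + 9i + 5.5j + 1.5k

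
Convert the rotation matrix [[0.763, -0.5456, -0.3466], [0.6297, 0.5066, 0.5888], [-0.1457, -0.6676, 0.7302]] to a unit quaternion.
0.866 - 0.3627i - 0.058j + 0.3393k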